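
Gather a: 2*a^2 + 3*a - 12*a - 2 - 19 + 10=2*a^2 - 9*a - 11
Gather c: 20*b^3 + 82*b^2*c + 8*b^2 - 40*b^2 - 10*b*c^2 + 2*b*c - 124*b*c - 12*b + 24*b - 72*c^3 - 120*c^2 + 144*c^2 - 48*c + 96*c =20*b^3 - 32*b^2 + 12*b - 72*c^3 + c^2*(24 - 10*b) + c*(82*b^2 - 122*b + 48)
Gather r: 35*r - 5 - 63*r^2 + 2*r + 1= -63*r^2 + 37*r - 4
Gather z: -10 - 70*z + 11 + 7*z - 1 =-63*z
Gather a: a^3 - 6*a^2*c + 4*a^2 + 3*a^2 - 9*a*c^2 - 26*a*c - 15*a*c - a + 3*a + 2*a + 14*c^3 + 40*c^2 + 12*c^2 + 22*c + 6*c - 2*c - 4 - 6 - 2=a^3 + a^2*(7 - 6*c) + a*(-9*c^2 - 41*c + 4) + 14*c^3 + 52*c^2 + 26*c - 12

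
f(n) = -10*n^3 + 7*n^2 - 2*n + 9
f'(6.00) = -998.00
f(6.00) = -1911.00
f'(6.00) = -998.00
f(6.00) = -1911.00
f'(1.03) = -19.41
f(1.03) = 3.44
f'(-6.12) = -1211.31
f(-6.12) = 2575.63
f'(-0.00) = -2.00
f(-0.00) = 9.00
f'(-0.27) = -7.97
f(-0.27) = 10.25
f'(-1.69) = -111.34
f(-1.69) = 80.64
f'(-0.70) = -26.50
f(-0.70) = 17.26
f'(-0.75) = -29.38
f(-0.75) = 18.66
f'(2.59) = -166.98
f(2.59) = -122.96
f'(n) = -30*n^2 + 14*n - 2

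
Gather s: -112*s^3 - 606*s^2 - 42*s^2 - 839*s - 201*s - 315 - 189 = -112*s^3 - 648*s^2 - 1040*s - 504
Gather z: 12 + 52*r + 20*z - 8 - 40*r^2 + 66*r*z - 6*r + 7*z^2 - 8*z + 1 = -40*r^2 + 46*r + 7*z^2 + z*(66*r + 12) + 5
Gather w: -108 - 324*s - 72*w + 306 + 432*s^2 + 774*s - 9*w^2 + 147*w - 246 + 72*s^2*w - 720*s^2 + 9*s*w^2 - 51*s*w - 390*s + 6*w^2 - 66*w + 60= -288*s^2 + 60*s + w^2*(9*s - 3) + w*(72*s^2 - 51*s + 9) + 12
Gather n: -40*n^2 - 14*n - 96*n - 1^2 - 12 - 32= -40*n^2 - 110*n - 45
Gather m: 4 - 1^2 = 3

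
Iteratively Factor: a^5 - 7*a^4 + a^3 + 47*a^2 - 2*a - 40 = (a + 2)*(a^4 - 9*a^3 + 19*a^2 + 9*a - 20) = (a + 1)*(a + 2)*(a^3 - 10*a^2 + 29*a - 20) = (a - 5)*(a + 1)*(a + 2)*(a^2 - 5*a + 4) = (a - 5)*(a - 1)*(a + 1)*(a + 2)*(a - 4)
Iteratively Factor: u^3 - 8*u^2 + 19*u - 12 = (u - 1)*(u^2 - 7*u + 12) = (u - 4)*(u - 1)*(u - 3)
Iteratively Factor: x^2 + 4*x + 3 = (x + 3)*(x + 1)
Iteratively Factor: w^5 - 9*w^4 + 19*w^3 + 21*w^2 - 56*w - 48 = (w + 1)*(w^4 - 10*w^3 + 29*w^2 - 8*w - 48) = (w - 3)*(w + 1)*(w^3 - 7*w^2 + 8*w + 16) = (w - 3)*(w + 1)^2*(w^2 - 8*w + 16) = (w - 4)*(w - 3)*(w + 1)^2*(w - 4)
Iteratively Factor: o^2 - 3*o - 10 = (o - 5)*(o + 2)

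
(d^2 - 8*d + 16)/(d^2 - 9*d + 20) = (d - 4)/(d - 5)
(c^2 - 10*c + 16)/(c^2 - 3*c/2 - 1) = 2*(c - 8)/(2*c + 1)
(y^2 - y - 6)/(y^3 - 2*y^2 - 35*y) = (-y^2 + y + 6)/(y*(-y^2 + 2*y + 35))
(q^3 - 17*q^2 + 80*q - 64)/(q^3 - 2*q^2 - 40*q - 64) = (q^2 - 9*q + 8)/(q^2 + 6*q + 8)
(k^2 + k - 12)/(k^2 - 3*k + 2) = (k^2 + k - 12)/(k^2 - 3*k + 2)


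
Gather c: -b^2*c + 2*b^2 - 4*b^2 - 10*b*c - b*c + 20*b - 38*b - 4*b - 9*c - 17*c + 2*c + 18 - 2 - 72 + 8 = -2*b^2 - 22*b + c*(-b^2 - 11*b - 24) - 48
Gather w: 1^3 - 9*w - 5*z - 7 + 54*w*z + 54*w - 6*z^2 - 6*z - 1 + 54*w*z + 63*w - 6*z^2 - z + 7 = w*(108*z + 108) - 12*z^2 - 12*z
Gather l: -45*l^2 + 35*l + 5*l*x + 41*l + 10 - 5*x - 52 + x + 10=-45*l^2 + l*(5*x + 76) - 4*x - 32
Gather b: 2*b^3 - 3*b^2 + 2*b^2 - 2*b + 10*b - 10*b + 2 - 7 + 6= 2*b^3 - b^2 - 2*b + 1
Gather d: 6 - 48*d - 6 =-48*d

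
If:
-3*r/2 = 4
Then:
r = -8/3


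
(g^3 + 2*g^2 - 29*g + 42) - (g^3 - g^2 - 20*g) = 3*g^2 - 9*g + 42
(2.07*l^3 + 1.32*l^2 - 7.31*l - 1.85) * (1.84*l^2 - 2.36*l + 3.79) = 3.8088*l^5 - 2.4564*l^4 - 8.7203*l^3 + 18.8504*l^2 - 23.3389*l - 7.0115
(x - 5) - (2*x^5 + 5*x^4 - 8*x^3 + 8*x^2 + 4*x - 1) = -2*x^5 - 5*x^4 + 8*x^3 - 8*x^2 - 3*x - 4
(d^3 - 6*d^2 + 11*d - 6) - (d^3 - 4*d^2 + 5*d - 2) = -2*d^2 + 6*d - 4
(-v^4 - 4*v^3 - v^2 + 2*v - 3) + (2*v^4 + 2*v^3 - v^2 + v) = v^4 - 2*v^3 - 2*v^2 + 3*v - 3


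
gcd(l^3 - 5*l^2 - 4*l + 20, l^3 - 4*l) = l^2 - 4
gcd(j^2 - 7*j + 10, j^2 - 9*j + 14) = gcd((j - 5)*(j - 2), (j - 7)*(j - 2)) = j - 2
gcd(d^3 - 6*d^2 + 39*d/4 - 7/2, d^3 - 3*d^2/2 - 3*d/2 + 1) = d^2 - 5*d/2 + 1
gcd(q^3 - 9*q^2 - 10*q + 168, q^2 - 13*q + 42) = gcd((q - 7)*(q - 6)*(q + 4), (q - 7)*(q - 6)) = q^2 - 13*q + 42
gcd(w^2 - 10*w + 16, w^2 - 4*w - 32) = w - 8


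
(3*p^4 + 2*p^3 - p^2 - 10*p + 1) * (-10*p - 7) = -30*p^5 - 41*p^4 - 4*p^3 + 107*p^2 + 60*p - 7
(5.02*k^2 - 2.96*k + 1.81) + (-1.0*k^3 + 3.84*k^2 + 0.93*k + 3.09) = -1.0*k^3 + 8.86*k^2 - 2.03*k + 4.9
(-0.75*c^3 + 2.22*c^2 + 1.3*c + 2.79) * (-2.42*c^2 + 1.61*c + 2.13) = 1.815*c^5 - 6.5799*c^4 - 1.1693*c^3 + 0.0697999999999999*c^2 + 7.2609*c + 5.9427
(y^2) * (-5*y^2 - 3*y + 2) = -5*y^4 - 3*y^3 + 2*y^2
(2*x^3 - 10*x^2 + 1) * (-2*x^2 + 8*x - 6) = -4*x^5 + 36*x^4 - 92*x^3 + 58*x^2 + 8*x - 6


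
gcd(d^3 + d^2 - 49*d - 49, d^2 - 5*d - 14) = d - 7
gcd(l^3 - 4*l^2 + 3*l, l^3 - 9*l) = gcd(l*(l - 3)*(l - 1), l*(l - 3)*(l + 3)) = l^2 - 3*l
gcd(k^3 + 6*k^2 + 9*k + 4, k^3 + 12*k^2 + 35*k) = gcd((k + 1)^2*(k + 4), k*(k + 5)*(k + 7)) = 1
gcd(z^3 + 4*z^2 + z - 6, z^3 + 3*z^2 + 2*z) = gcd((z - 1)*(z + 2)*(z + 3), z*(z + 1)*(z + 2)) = z + 2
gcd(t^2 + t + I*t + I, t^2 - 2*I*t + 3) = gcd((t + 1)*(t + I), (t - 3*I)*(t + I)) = t + I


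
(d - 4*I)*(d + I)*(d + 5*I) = d^3 + 2*I*d^2 + 19*d + 20*I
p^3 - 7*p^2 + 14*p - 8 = (p - 4)*(p - 2)*(p - 1)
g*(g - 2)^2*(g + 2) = g^4 - 2*g^3 - 4*g^2 + 8*g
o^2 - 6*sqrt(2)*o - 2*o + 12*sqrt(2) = (o - 2)*(o - 6*sqrt(2))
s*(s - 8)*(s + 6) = s^3 - 2*s^2 - 48*s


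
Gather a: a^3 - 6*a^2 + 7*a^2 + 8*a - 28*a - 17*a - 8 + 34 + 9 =a^3 + a^2 - 37*a + 35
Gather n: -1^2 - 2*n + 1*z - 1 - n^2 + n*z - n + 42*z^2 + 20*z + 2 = -n^2 + n*(z - 3) + 42*z^2 + 21*z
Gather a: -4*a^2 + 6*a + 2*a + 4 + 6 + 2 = -4*a^2 + 8*a + 12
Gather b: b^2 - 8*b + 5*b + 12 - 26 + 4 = b^2 - 3*b - 10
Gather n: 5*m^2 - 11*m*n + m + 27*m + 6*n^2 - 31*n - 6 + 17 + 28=5*m^2 + 28*m + 6*n^2 + n*(-11*m - 31) + 39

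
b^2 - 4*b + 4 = (b - 2)^2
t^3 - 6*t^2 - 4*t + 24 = (t - 6)*(t - 2)*(t + 2)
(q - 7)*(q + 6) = q^2 - q - 42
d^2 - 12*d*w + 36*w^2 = (d - 6*w)^2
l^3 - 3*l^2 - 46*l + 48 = (l - 8)*(l - 1)*(l + 6)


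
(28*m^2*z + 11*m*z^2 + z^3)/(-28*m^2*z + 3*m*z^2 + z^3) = (4*m + z)/(-4*m + z)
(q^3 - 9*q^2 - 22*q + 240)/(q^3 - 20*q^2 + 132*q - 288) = (q + 5)/(q - 6)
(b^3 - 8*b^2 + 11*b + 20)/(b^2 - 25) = (b^2 - 3*b - 4)/(b + 5)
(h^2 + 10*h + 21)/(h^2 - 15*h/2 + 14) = 2*(h^2 + 10*h + 21)/(2*h^2 - 15*h + 28)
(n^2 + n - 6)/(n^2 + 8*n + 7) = (n^2 + n - 6)/(n^2 + 8*n + 7)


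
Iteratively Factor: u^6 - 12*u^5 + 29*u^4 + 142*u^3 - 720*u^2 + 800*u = (u - 4)*(u^5 - 8*u^4 - 3*u^3 + 130*u^2 - 200*u) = (u - 4)*(u + 4)*(u^4 - 12*u^3 + 45*u^2 - 50*u) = u*(u - 4)*(u + 4)*(u^3 - 12*u^2 + 45*u - 50) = u*(u - 4)*(u - 2)*(u + 4)*(u^2 - 10*u + 25) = u*(u - 5)*(u - 4)*(u - 2)*(u + 4)*(u - 5)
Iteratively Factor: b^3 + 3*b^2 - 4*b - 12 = (b - 2)*(b^2 + 5*b + 6) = (b - 2)*(b + 2)*(b + 3)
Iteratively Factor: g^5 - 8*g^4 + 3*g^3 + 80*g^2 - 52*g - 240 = (g + 2)*(g^4 - 10*g^3 + 23*g^2 + 34*g - 120) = (g - 4)*(g + 2)*(g^3 - 6*g^2 - g + 30) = (g - 4)*(g + 2)^2*(g^2 - 8*g + 15) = (g - 5)*(g - 4)*(g + 2)^2*(g - 3)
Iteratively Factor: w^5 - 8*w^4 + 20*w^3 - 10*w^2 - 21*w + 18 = (w - 3)*(w^4 - 5*w^3 + 5*w^2 + 5*w - 6) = (w - 3)*(w + 1)*(w^3 - 6*w^2 + 11*w - 6) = (w - 3)*(w - 1)*(w + 1)*(w^2 - 5*w + 6) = (w - 3)^2*(w - 1)*(w + 1)*(w - 2)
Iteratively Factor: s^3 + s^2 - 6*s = (s - 2)*(s^2 + 3*s) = s*(s - 2)*(s + 3)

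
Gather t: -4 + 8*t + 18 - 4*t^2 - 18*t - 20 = -4*t^2 - 10*t - 6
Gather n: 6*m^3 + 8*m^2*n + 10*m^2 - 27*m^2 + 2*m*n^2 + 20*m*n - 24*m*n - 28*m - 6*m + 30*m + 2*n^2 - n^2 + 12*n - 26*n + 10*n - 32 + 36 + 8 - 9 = 6*m^3 - 17*m^2 - 4*m + n^2*(2*m + 1) + n*(8*m^2 - 4*m - 4) + 3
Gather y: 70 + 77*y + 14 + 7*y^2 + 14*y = 7*y^2 + 91*y + 84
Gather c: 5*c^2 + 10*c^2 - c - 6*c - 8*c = 15*c^2 - 15*c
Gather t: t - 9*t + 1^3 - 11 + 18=8 - 8*t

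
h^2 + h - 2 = (h - 1)*(h + 2)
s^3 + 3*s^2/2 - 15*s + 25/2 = (s - 5/2)*(s - 1)*(s + 5)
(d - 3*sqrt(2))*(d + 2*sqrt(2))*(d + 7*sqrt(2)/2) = d^3 + 5*sqrt(2)*d^2/2 - 19*d - 42*sqrt(2)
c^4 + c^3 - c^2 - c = c*(c - 1)*(c + 1)^2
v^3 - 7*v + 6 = (v - 2)*(v - 1)*(v + 3)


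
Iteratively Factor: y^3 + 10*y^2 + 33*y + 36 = (y + 4)*(y^2 + 6*y + 9) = (y + 3)*(y + 4)*(y + 3)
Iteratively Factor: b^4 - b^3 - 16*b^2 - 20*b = (b + 2)*(b^3 - 3*b^2 - 10*b) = (b - 5)*(b + 2)*(b^2 + 2*b) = (b - 5)*(b + 2)^2*(b)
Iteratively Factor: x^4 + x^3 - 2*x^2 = (x + 2)*(x^3 - x^2) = (x - 1)*(x + 2)*(x^2) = x*(x - 1)*(x + 2)*(x)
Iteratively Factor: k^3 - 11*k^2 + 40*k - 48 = (k - 3)*(k^2 - 8*k + 16) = (k - 4)*(k - 3)*(k - 4)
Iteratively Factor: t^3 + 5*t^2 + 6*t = (t + 2)*(t^2 + 3*t) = t*(t + 2)*(t + 3)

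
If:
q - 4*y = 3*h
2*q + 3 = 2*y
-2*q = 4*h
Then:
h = 2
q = -4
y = -5/2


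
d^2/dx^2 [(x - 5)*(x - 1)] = 2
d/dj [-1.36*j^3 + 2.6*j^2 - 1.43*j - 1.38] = -4.08*j^2 + 5.2*j - 1.43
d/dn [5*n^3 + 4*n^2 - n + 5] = 15*n^2 + 8*n - 1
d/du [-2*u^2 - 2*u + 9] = -4*u - 2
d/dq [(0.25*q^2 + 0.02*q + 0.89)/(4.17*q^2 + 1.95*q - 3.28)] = (0.4041*q^2 - 9.0626*q - 1.8011)/(17.3889*q^4 + 16.263*q^3 - 23.5527*q^2 - 12.792*q + 10.7584)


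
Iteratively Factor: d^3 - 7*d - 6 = (d + 1)*(d^2 - d - 6) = (d - 3)*(d + 1)*(d + 2)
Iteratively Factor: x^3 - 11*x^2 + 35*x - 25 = (x - 5)*(x^2 - 6*x + 5) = (x - 5)*(x - 1)*(x - 5)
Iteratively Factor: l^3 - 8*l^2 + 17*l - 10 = (l - 2)*(l^2 - 6*l + 5) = (l - 5)*(l - 2)*(l - 1)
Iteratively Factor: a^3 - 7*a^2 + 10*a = (a)*(a^2 - 7*a + 10) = a*(a - 5)*(a - 2)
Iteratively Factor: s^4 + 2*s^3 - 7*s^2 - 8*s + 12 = (s - 2)*(s^3 + 4*s^2 + s - 6) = (s - 2)*(s - 1)*(s^2 + 5*s + 6) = (s - 2)*(s - 1)*(s + 3)*(s + 2)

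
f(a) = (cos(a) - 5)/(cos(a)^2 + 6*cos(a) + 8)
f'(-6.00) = -0.06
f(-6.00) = -0.28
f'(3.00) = -0.41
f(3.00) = -1.97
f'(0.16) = -0.03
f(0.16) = -0.27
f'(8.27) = -0.94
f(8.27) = -0.94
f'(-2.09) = 1.03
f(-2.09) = -1.04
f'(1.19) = -0.36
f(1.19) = -0.45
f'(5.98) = 0.06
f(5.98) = -0.28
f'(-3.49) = -0.90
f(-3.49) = -1.83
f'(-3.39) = -0.69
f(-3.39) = -1.91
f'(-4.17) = -1.04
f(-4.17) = -1.07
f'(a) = (2*sin(a)*cos(a) + 6*sin(a))*(cos(a) - 5)/(cos(a)^2 + 6*cos(a) + 8)^2 - sin(a)/(cos(a)^2 + 6*cos(a) + 8) = (cos(a)^2 - 10*cos(a) - 38)*sin(a)/(cos(a)^2 + 6*cos(a) + 8)^2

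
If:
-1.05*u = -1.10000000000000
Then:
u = 1.05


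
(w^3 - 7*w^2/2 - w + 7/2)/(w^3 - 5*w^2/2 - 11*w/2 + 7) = (w + 1)/(w + 2)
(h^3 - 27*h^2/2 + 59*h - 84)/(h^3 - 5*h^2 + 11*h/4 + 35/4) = 2*(h^2 - 10*h + 24)/(2*h^2 - 3*h - 5)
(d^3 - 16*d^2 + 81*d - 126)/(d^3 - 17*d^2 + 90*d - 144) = (d - 7)/(d - 8)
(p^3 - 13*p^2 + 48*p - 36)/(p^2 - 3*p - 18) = (p^2 - 7*p + 6)/(p + 3)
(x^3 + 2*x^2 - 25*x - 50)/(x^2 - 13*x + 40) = (x^2 + 7*x + 10)/(x - 8)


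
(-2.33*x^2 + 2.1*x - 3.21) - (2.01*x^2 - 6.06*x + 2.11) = -4.34*x^2 + 8.16*x - 5.32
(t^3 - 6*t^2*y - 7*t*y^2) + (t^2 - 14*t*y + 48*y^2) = t^3 - 6*t^2*y + t^2 - 7*t*y^2 - 14*t*y + 48*y^2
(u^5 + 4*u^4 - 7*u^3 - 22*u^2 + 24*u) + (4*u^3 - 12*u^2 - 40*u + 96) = u^5 + 4*u^4 - 3*u^3 - 34*u^2 - 16*u + 96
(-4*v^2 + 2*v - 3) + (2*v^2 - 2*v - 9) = -2*v^2 - 12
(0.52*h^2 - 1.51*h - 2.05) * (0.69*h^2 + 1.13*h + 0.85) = 0.3588*h^4 - 0.4543*h^3 - 2.6788*h^2 - 3.6*h - 1.7425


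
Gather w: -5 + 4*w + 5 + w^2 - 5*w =w^2 - w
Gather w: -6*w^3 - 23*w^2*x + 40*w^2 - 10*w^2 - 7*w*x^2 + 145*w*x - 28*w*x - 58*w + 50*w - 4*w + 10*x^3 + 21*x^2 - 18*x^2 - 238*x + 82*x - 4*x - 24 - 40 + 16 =-6*w^3 + w^2*(30 - 23*x) + w*(-7*x^2 + 117*x - 12) + 10*x^3 + 3*x^2 - 160*x - 48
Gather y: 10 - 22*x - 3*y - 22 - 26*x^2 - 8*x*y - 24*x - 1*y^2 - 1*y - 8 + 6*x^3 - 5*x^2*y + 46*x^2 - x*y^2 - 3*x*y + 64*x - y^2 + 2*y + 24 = 6*x^3 + 20*x^2 + 18*x + y^2*(-x - 2) + y*(-5*x^2 - 11*x - 2) + 4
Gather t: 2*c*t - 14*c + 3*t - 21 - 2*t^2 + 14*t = -14*c - 2*t^2 + t*(2*c + 17) - 21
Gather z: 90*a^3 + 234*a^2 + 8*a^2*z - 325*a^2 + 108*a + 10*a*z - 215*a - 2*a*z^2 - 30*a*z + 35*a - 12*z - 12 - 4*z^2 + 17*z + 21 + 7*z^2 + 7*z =90*a^3 - 91*a^2 - 72*a + z^2*(3 - 2*a) + z*(8*a^2 - 20*a + 12) + 9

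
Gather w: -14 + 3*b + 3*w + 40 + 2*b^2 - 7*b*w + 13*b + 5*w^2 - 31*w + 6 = 2*b^2 + 16*b + 5*w^2 + w*(-7*b - 28) + 32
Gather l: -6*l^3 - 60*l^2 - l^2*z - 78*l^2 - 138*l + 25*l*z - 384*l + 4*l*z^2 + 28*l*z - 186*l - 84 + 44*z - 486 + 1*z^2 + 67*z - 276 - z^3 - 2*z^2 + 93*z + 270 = -6*l^3 + l^2*(-z - 138) + l*(4*z^2 + 53*z - 708) - z^3 - z^2 + 204*z - 576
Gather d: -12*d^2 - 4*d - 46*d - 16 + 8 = -12*d^2 - 50*d - 8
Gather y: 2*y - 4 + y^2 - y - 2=y^2 + y - 6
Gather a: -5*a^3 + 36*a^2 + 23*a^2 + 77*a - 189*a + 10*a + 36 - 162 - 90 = -5*a^3 + 59*a^2 - 102*a - 216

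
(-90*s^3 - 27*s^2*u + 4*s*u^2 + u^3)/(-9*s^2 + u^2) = (30*s^2 - s*u - u^2)/(3*s - u)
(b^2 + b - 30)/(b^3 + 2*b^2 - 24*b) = (b - 5)/(b*(b - 4))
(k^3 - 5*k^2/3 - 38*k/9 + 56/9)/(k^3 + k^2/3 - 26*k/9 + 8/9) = (3*k - 7)/(3*k - 1)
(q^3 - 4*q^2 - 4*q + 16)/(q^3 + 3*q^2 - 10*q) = (q^2 - 2*q - 8)/(q*(q + 5))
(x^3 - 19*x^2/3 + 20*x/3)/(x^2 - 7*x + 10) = x*(3*x - 4)/(3*(x - 2))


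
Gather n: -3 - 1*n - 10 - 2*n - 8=-3*n - 21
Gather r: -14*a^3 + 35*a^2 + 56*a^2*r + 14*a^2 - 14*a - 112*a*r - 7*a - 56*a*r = -14*a^3 + 49*a^2 - 21*a + r*(56*a^2 - 168*a)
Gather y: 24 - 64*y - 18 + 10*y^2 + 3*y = 10*y^2 - 61*y + 6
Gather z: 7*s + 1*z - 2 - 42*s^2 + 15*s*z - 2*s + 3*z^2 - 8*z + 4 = -42*s^2 + 5*s + 3*z^2 + z*(15*s - 7) + 2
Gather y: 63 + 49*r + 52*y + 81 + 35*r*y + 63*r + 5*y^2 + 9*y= 112*r + 5*y^2 + y*(35*r + 61) + 144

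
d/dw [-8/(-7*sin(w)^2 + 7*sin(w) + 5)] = 56*(1 - 2*sin(w))*cos(w)/(-7*sin(w)^2 + 7*sin(w) + 5)^2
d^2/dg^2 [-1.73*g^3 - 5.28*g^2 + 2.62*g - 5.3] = -10.38*g - 10.56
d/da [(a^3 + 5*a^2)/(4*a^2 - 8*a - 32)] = a*(a^3 - 4*a^2 - 34*a - 80)/(4*(a^4 - 4*a^3 - 12*a^2 + 32*a + 64))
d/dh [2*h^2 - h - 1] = 4*h - 1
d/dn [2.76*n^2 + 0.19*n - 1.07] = 5.52*n + 0.19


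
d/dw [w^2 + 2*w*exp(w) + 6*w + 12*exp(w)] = 2*w*exp(w) + 2*w + 14*exp(w) + 6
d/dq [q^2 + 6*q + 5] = 2*q + 6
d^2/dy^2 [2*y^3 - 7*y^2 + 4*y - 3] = 12*y - 14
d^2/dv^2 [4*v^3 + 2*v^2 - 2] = 24*v + 4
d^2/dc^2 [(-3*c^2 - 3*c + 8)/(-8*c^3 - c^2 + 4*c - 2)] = 2*(192*c^6 + 576*c^5 - 2712*c^4 - 737*c^3 + 438*c^2 + 462*c - 76)/(512*c^9 + 192*c^8 - 744*c^7 + 193*c^6 + 468*c^5 - 330*c^4 - 16*c^3 + 108*c^2 - 48*c + 8)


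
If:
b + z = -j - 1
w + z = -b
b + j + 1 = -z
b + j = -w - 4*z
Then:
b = 2*z - 1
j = -3*z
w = 1 - 3*z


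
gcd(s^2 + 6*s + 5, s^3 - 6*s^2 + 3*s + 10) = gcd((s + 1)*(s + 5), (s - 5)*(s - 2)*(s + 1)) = s + 1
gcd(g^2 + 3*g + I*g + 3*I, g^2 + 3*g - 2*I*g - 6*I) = g + 3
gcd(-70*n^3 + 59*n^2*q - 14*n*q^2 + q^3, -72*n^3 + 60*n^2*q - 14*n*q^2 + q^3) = -2*n + q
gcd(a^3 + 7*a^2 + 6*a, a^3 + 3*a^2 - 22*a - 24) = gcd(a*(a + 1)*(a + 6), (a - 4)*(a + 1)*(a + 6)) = a^2 + 7*a + 6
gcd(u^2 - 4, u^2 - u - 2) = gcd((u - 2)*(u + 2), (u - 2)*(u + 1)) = u - 2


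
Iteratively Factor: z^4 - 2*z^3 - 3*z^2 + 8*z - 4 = (z - 2)*(z^3 - 3*z + 2) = (z - 2)*(z + 2)*(z^2 - 2*z + 1) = (z - 2)*(z - 1)*(z + 2)*(z - 1)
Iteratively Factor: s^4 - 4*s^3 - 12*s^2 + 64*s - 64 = (s - 2)*(s^3 - 2*s^2 - 16*s + 32) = (s - 4)*(s - 2)*(s^2 + 2*s - 8) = (s - 4)*(s - 2)*(s + 4)*(s - 2)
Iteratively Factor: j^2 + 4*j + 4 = (j + 2)*(j + 2)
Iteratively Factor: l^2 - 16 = (l - 4)*(l + 4)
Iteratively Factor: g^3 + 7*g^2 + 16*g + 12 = (g + 2)*(g^2 + 5*g + 6) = (g + 2)*(g + 3)*(g + 2)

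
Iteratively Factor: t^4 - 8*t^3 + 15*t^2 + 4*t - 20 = (t - 2)*(t^3 - 6*t^2 + 3*t + 10) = (t - 5)*(t - 2)*(t^2 - t - 2) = (t - 5)*(t - 2)*(t + 1)*(t - 2)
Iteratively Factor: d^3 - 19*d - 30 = (d - 5)*(d^2 + 5*d + 6) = (d - 5)*(d + 2)*(d + 3)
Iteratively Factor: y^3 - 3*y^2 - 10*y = (y)*(y^2 - 3*y - 10) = y*(y - 5)*(y + 2)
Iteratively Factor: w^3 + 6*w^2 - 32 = (w + 4)*(w^2 + 2*w - 8) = (w - 2)*(w + 4)*(w + 4)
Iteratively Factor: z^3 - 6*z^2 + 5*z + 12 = (z + 1)*(z^2 - 7*z + 12) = (z - 3)*(z + 1)*(z - 4)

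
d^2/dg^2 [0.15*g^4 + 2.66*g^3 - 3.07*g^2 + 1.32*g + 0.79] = 1.8*g^2 + 15.96*g - 6.14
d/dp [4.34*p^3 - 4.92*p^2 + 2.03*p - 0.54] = 13.02*p^2 - 9.84*p + 2.03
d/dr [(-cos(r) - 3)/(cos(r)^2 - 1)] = (sin(r)^2 - 6*cos(r) - 2)/sin(r)^3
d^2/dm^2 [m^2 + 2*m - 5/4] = 2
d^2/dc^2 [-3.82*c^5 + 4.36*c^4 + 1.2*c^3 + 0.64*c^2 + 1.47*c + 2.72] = -76.4*c^3 + 52.32*c^2 + 7.2*c + 1.28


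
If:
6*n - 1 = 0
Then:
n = 1/6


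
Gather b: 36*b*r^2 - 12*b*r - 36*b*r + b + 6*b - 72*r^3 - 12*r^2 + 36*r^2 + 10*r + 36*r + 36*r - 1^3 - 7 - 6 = b*(36*r^2 - 48*r + 7) - 72*r^3 + 24*r^2 + 82*r - 14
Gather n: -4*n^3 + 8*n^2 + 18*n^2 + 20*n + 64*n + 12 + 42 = -4*n^3 + 26*n^2 + 84*n + 54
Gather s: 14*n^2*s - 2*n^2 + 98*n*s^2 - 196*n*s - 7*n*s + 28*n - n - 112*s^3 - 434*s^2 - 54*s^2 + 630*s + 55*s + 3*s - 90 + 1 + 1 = -2*n^2 + 27*n - 112*s^3 + s^2*(98*n - 488) + s*(14*n^2 - 203*n + 688) - 88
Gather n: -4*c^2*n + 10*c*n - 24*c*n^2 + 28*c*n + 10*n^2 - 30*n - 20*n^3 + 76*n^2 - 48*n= -20*n^3 + n^2*(86 - 24*c) + n*(-4*c^2 + 38*c - 78)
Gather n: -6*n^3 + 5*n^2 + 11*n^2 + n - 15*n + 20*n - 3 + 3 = -6*n^3 + 16*n^2 + 6*n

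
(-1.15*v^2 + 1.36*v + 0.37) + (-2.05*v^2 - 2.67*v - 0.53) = -3.2*v^2 - 1.31*v - 0.16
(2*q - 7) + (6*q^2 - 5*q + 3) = 6*q^2 - 3*q - 4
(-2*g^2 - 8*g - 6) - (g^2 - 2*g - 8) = -3*g^2 - 6*g + 2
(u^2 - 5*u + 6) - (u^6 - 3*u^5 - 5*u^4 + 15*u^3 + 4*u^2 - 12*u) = -u^6 + 3*u^5 + 5*u^4 - 15*u^3 - 3*u^2 + 7*u + 6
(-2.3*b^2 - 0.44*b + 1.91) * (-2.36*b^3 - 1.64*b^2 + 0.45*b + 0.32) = 5.428*b^5 + 4.8104*b^4 - 4.821*b^3 - 4.0664*b^2 + 0.7187*b + 0.6112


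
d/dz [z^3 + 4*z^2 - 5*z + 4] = 3*z^2 + 8*z - 5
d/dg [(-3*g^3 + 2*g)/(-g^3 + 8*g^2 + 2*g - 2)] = 2*(-12*g^4 - 4*g^3 + g^2 - 2)/(g^6 - 16*g^5 + 60*g^4 + 36*g^3 - 28*g^2 - 8*g + 4)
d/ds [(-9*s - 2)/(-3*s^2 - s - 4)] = (27*s^2 + 9*s - (6*s + 1)*(9*s + 2) + 36)/(3*s^2 + s + 4)^2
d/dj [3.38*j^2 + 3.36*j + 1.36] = 6.76*j + 3.36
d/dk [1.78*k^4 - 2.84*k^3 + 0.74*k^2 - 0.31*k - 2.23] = 7.12*k^3 - 8.52*k^2 + 1.48*k - 0.31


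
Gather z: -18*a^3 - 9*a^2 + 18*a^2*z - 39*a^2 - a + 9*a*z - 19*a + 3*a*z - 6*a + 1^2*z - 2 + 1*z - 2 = -18*a^3 - 48*a^2 - 26*a + z*(18*a^2 + 12*a + 2) - 4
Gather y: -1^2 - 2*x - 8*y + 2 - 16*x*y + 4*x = 2*x + y*(-16*x - 8) + 1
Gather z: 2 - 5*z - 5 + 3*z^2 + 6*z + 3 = 3*z^2 + z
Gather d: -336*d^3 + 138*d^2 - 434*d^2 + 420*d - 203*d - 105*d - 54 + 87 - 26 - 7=-336*d^3 - 296*d^2 + 112*d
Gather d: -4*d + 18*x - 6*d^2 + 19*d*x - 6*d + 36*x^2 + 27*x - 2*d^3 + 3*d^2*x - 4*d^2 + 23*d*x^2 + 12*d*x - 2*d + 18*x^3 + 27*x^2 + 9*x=-2*d^3 + d^2*(3*x - 10) + d*(23*x^2 + 31*x - 12) + 18*x^3 + 63*x^2 + 54*x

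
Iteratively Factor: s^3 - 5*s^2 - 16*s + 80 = (s - 5)*(s^2 - 16) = (s - 5)*(s + 4)*(s - 4)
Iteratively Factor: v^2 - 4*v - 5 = (v + 1)*(v - 5)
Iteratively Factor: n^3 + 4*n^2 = (n)*(n^2 + 4*n) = n*(n + 4)*(n)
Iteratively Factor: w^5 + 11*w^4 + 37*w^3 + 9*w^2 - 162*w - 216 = (w + 4)*(w^4 + 7*w^3 + 9*w^2 - 27*w - 54) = (w + 3)*(w + 4)*(w^3 + 4*w^2 - 3*w - 18) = (w + 3)^2*(w + 4)*(w^2 + w - 6) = (w - 2)*(w + 3)^2*(w + 4)*(w + 3)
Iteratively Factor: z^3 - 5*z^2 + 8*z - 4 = (z - 1)*(z^2 - 4*z + 4) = (z - 2)*(z - 1)*(z - 2)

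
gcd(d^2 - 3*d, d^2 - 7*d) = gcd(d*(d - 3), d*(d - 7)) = d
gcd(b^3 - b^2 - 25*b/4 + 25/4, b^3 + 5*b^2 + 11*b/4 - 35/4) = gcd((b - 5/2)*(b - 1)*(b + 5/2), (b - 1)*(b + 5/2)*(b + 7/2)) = b^2 + 3*b/2 - 5/2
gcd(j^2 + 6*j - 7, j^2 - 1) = j - 1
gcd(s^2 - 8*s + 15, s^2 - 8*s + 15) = s^2 - 8*s + 15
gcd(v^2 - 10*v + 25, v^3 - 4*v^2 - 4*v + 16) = 1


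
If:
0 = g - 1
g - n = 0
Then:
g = 1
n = 1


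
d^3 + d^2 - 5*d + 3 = (d - 1)^2*(d + 3)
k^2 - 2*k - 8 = (k - 4)*(k + 2)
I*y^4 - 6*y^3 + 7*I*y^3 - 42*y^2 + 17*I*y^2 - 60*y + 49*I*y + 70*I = (y + 2)*(y + 5)*(y + 7*I)*(I*y + 1)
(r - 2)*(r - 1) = r^2 - 3*r + 2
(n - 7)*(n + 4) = n^2 - 3*n - 28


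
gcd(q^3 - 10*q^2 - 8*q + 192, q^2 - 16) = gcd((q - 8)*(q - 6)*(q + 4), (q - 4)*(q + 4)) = q + 4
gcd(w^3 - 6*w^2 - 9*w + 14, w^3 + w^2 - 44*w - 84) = w^2 - 5*w - 14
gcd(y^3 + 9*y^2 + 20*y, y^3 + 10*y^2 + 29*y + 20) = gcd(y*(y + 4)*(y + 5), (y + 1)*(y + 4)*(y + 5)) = y^2 + 9*y + 20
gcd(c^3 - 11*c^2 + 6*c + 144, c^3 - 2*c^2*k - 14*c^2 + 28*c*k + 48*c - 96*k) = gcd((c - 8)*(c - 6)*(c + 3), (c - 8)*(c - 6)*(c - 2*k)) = c^2 - 14*c + 48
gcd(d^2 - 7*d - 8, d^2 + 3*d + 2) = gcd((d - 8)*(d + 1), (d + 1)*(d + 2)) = d + 1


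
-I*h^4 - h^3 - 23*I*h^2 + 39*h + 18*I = (h - 6*I)*(h + I)*(h + 3*I)*(-I*h + 1)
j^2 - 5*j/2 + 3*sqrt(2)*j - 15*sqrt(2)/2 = (j - 5/2)*(j + 3*sqrt(2))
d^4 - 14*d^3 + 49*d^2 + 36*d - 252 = (d - 7)*(d - 6)*(d - 3)*(d + 2)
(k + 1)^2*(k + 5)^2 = k^4 + 12*k^3 + 46*k^2 + 60*k + 25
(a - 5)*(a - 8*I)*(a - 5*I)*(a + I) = a^4 - 5*a^3 - 12*I*a^3 - 27*a^2 + 60*I*a^2 + 135*a - 40*I*a + 200*I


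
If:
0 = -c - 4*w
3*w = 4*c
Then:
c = 0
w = 0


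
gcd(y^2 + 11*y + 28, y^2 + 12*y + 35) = y + 7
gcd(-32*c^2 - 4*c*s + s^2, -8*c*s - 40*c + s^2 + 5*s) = -8*c + s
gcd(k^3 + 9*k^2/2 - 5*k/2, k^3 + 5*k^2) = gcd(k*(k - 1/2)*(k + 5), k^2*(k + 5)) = k^2 + 5*k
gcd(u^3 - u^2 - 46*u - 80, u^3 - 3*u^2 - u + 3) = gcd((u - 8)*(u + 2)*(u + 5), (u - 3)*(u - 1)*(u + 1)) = 1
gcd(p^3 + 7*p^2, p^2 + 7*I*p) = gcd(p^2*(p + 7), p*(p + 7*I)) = p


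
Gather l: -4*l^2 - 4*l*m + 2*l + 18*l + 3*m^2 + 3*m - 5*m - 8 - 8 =-4*l^2 + l*(20 - 4*m) + 3*m^2 - 2*m - 16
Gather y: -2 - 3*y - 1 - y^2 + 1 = -y^2 - 3*y - 2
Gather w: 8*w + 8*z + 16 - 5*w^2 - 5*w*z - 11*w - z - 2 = -5*w^2 + w*(-5*z - 3) + 7*z + 14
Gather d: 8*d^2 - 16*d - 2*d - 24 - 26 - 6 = 8*d^2 - 18*d - 56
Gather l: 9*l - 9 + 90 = 9*l + 81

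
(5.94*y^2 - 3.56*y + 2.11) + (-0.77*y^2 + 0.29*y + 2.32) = 5.17*y^2 - 3.27*y + 4.43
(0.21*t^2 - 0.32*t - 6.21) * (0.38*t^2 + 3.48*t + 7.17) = 0.0798*t^4 + 0.6092*t^3 - 1.9677*t^2 - 23.9052*t - 44.5257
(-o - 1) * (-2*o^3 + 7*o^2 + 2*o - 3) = 2*o^4 - 5*o^3 - 9*o^2 + o + 3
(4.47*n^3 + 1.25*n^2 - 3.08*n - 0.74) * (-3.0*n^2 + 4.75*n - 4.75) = -13.41*n^5 + 17.4825*n^4 - 6.055*n^3 - 18.3475*n^2 + 11.115*n + 3.515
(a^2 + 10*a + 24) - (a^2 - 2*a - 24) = 12*a + 48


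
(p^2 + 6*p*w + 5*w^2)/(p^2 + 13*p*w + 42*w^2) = (p^2 + 6*p*w + 5*w^2)/(p^2 + 13*p*w + 42*w^2)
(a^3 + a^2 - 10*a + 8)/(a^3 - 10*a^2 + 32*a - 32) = (a^2 + 3*a - 4)/(a^2 - 8*a + 16)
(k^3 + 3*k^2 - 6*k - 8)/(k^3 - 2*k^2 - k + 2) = (k + 4)/(k - 1)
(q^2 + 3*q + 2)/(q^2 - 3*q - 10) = (q + 1)/(q - 5)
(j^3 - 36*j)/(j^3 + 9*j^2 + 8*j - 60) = j*(j - 6)/(j^2 + 3*j - 10)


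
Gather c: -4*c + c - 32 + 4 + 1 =-3*c - 27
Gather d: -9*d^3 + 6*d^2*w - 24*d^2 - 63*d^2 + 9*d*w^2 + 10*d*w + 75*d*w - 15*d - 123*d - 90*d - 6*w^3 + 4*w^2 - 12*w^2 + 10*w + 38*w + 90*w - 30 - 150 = -9*d^3 + d^2*(6*w - 87) + d*(9*w^2 + 85*w - 228) - 6*w^3 - 8*w^2 + 138*w - 180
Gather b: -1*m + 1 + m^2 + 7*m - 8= m^2 + 6*m - 7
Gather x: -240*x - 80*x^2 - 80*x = -80*x^2 - 320*x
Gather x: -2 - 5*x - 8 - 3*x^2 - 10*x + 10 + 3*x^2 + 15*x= 0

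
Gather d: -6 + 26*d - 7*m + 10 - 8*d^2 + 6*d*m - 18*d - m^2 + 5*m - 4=-8*d^2 + d*(6*m + 8) - m^2 - 2*m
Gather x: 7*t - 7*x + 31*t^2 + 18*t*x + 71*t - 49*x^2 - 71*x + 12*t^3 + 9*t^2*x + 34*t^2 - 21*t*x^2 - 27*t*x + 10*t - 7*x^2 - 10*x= 12*t^3 + 65*t^2 + 88*t + x^2*(-21*t - 56) + x*(9*t^2 - 9*t - 88)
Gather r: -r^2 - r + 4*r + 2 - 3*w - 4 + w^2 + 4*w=-r^2 + 3*r + w^2 + w - 2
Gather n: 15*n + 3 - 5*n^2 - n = -5*n^2 + 14*n + 3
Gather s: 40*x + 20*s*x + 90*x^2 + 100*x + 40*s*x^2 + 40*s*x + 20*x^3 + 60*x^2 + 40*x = s*(40*x^2 + 60*x) + 20*x^3 + 150*x^2 + 180*x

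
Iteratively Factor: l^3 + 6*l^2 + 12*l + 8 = (l + 2)*(l^2 + 4*l + 4) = (l + 2)^2*(l + 2)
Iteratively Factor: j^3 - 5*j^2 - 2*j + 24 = (j - 4)*(j^2 - j - 6) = (j - 4)*(j - 3)*(j + 2)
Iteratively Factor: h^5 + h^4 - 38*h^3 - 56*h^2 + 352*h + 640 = (h - 4)*(h^4 + 5*h^3 - 18*h^2 - 128*h - 160) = (h - 4)*(h + 2)*(h^3 + 3*h^2 - 24*h - 80) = (h - 5)*(h - 4)*(h + 2)*(h^2 + 8*h + 16) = (h - 5)*(h - 4)*(h + 2)*(h + 4)*(h + 4)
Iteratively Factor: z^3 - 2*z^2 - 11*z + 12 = (z - 4)*(z^2 + 2*z - 3) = (z - 4)*(z - 1)*(z + 3)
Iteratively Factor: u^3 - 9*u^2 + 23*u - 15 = (u - 1)*(u^2 - 8*u + 15) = (u - 5)*(u - 1)*(u - 3)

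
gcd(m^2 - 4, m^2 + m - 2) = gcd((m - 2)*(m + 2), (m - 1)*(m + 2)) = m + 2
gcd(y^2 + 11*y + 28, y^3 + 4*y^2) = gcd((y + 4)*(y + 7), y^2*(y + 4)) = y + 4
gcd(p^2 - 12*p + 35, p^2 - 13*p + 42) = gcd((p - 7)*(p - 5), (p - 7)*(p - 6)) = p - 7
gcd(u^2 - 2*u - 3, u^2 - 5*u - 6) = u + 1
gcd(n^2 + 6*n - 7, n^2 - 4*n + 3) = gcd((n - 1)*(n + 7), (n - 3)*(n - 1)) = n - 1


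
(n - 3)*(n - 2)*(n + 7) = n^3 + 2*n^2 - 29*n + 42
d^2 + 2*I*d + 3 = (d - I)*(d + 3*I)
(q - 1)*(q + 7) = q^2 + 6*q - 7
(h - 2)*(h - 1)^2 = h^3 - 4*h^2 + 5*h - 2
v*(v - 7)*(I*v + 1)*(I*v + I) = -v^4 + 6*v^3 + I*v^3 + 7*v^2 - 6*I*v^2 - 7*I*v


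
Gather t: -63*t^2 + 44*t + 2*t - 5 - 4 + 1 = -63*t^2 + 46*t - 8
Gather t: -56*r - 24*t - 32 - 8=-56*r - 24*t - 40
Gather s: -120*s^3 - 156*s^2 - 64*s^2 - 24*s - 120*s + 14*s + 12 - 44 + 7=-120*s^3 - 220*s^2 - 130*s - 25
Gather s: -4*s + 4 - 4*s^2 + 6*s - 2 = -4*s^2 + 2*s + 2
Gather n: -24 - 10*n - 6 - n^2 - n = -n^2 - 11*n - 30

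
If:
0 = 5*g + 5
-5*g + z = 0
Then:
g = -1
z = -5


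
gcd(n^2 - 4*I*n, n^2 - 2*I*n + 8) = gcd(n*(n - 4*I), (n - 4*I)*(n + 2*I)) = n - 4*I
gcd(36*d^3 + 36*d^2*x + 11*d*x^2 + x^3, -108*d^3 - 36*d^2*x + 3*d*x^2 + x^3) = 18*d^2 + 9*d*x + x^2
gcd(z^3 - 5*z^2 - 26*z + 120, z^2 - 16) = z - 4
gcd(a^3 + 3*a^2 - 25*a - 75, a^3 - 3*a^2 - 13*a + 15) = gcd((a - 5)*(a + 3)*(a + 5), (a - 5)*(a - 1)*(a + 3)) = a^2 - 2*a - 15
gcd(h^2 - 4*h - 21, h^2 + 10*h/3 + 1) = h + 3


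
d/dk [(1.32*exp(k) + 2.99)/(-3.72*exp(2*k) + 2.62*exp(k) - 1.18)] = (4.9104*exp(2*k) + 22.2456*exp(k) - 9.3914)*exp(k)/(13.8384*exp(4*k) - 19.4928*exp(3*k) + 15.6436*exp(2*k) - 6.1832*exp(k) + 1.3924)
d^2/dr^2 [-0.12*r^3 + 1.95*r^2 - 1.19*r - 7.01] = 3.9 - 0.72*r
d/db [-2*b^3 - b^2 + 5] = 2*b*(-3*b - 1)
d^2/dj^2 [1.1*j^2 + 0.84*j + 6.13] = 2.20000000000000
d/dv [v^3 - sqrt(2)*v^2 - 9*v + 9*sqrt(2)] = 3*v^2 - 2*sqrt(2)*v - 9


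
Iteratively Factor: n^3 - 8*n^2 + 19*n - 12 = (n - 4)*(n^2 - 4*n + 3) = (n - 4)*(n - 3)*(n - 1)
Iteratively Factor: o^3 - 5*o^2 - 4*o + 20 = (o - 5)*(o^2 - 4) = (o - 5)*(o - 2)*(o + 2)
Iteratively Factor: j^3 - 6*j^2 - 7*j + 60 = (j - 5)*(j^2 - j - 12) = (j - 5)*(j + 3)*(j - 4)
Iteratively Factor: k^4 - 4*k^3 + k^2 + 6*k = (k + 1)*(k^3 - 5*k^2 + 6*k) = (k - 2)*(k + 1)*(k^2 - 3*k) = k*(k - 2)*(k + 1)*(k - 3)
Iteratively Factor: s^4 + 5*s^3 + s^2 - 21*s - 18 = (s + 3)*(s^3 + 2*s^2 - 5*s - 6) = (s - 2)*(s + 3)*(s^2 + 4*s + 3) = (s - 2)*(s + 1)*(s + 3)*(s + 3)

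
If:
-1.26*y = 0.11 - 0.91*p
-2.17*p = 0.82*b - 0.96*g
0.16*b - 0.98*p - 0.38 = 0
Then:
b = 8.48076923076923*y + 3.11538461538462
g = 10.3737980769231*y + 2.93429487179487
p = 1.38461538461538*y + 0.120879120879121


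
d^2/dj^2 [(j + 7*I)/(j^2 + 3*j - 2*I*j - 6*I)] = 2*((j + 7*I)*(2*j + 3 - 2*I)^2 - (3*j + 3 + 5*I)*(j^2 + 3*j - 2*I*j - 6*I))/(j^2 + 3*j - 2*I*j - 6*I)^3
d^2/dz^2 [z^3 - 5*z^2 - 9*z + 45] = 6*z - 10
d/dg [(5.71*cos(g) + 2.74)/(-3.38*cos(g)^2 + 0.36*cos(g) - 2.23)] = (-19.2998*cos(g)^2 - 18.5224*cos(g) + 13.7197)*sin(g)/(11.4244*cos(g)^4 - 2.4336*cos(g)^3 + 15.2044*cos(g)^2 - 1.6056*cos(g) + 4.9729)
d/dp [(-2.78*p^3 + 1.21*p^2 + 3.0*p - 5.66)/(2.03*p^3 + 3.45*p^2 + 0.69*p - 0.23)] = (-12.0473*p^4 - 16.0164*p^3 + 26.8725*p^2 + 38.4974*p + 3.2154)/(4.1209*p^6 + 14.007*p^5 + 14.7039*p^4 + 3.8272*p^3 - 1.1109*p^2 - 0.3174*p + 0.0529)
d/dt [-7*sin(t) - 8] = -7*cos(t)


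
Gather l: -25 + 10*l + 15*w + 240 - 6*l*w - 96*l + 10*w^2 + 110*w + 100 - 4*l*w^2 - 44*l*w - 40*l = l*(-4*w^2 - 50*w - 126) + 10*w^2 + 125*w + 315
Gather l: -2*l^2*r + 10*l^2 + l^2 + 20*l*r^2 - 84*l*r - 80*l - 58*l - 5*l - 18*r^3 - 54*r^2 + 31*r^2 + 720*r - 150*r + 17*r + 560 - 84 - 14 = l^2*(11 - 2*r) + l*(20*r^2 - 84*r - 143) - 18*r^3 - 23*r^2 + 587*r + 462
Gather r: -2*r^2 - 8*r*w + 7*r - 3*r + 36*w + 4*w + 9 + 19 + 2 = -2*r^2 + r*(4 - 8*w) + 40*w + 30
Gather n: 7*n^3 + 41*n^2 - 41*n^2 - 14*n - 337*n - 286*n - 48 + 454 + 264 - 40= 7*n^3 - 637*n + 630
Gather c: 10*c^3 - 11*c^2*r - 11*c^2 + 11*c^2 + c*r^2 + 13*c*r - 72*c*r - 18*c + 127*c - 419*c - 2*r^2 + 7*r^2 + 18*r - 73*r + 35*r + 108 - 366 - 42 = 10*c^3 - 11*c^2*r + c*(r^2 - 59*r - 310) + 5*r^2 - 20*r - 300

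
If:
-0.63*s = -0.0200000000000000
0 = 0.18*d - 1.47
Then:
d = 8.17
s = 0.03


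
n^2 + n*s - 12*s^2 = (n - 3*s)*(n + 4*s)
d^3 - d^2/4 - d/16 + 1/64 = (d - 1/4)^2*(d + 1/4)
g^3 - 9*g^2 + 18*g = g*(g - 6)*(g - 3)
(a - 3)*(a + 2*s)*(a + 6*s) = a^3 + 8*a^2*s - 3*a^2 + 12*a*s^2 - 24*a*s - 36*s^2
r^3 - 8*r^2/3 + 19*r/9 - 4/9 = (r - 4/3)*(r - 1)*(r - 1/3)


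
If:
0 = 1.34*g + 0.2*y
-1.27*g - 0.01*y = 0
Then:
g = 0.00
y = 0.00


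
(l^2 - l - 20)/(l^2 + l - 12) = (l - 5)/(l - 3)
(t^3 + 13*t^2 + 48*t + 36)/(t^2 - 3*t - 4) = (t^2 + 12*t + 36)/(t - 4)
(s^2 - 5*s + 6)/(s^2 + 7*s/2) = 2*(s^2 - 5*s + 6)/(s*(2*s + 7))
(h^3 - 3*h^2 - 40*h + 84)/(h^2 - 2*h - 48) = (h^2 - 9*h + 14)/(h - 8)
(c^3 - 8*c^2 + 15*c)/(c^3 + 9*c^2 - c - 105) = c*(c - 5)/(c^2 + 12*c + 35)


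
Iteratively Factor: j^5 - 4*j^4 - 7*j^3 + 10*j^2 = (j)*(j^4 - 4*j^3 - 7*j^2 + 10*j) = j*(j + 2)*(j^3 - 6*j^2 + 5*j) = j*(j - 1)*(j + 2)*(j^2 - 5*j) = j^2*(j - 1)*(j + 2)*(j - 5)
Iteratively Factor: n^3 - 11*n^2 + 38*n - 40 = (n - 5)*(n^2 - 6*n + 8) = (n - 5)*(n - 4)*(n - 2)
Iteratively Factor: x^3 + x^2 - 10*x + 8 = (x - 2)*(x^2 + 3*x - 4) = (x - 2)*(x + 4)*(x - 1)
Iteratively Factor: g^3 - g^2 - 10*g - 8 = (g + 2)*(g^2 - 3*g - 4) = (g - 4)*(g + 2)*(g + 1)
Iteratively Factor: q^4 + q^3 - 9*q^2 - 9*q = (q + 1)*(q^3 - 9*q) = (q + 1)*(q + 3)*(q^2 - 3*q) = (q - 3)*(q + 1)*(q + 3)*(q)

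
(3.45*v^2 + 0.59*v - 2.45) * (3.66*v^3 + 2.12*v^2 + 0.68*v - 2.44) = 12.627*v^5 + 9.4734*v^4 - 5.3702*v^3 - 13.2108*v^2 - 3.1056*v + 5.978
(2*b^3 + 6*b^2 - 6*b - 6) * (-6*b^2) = -12*b^5 - 36*b^4 + 36*b^3 + 36*b^2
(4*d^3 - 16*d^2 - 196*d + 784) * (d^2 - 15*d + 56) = 4*d^5 - 76*d^4 + 268*d^3 + 2828*d^2 - 22736*d + 43904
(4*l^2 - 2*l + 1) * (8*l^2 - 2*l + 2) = 32*l^4 - 24*l^3 + 20*l^2 - 6*l + 2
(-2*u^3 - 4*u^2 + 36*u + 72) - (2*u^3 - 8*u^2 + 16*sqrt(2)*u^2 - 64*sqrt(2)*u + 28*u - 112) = -4*u^3 - 16*sqrt(2)*u^2 + 4*u^2 + 8*u + 64*sqrt(2)*u + 184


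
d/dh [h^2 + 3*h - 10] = 2*h + 3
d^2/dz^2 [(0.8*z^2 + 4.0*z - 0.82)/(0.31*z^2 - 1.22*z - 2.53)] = (1.37392*z^3 + 3.291828*z^2 + 20.683944*z - 18.178588)/(0.029791*z^6 - 0.351726*z^5 + 0.654813*z^4 + 3.925228*z^3 - 5.344119*z^2 - 23.427294*z - 16.194277)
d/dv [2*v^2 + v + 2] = 4*v + 1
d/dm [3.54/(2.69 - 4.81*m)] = 17.0274/(4.81*m - 2.69)^2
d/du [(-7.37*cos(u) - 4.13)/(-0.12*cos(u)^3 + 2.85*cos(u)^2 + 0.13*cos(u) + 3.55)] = (1.7688*cos(u)^3 - 19.5177*cos(u)^2 - 23.541*cos(u) + 25.6266)*sin(u)/(0.0144*cos(u)^6 - 0.684*cos(u)^5 + 8.0913*cos(u)^4 - 0.111*cos(u)^3 + 20.2519*cos(u)^2 + 0.923*cos(u) + 12.6025)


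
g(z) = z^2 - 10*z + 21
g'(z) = 2*z - 10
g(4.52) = -3.77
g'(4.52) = -0.96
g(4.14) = -3.26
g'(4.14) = -1.72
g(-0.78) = 29.41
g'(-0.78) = -11.56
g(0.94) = 12.48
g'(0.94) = -8.12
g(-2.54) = 52.85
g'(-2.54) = -15.08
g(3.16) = -0.61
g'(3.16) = -3.68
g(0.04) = 20.60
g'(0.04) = -9.92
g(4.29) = -3.50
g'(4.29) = -1.42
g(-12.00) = 285.00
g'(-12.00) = -34.00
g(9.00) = 12.00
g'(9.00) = 8.00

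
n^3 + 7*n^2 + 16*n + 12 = (n + 2)^2*(n + 3)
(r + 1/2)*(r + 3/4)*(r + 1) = r^3 + 9*r^2/4 + 13*r/8 + 3/8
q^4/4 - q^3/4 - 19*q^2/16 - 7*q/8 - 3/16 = (q/2 + 1/4)*(q/2 + 1/2)*(q - 3)*(q + 1/2)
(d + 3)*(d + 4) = d^2 + 7*d + 12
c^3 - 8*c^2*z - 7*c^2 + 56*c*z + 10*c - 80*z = (c - 5)*(c - 2)*(c - 8*z)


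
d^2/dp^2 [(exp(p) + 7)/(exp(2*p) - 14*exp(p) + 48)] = (exp(4*p) + 42*exp(3*p) - 582*exp(2*p) + 700*exp(p) + 7008)*exp(p)/(exp(6*p) - 42*exp(5*p) + 732*exp(4*p) - 6776*exp(3*p) + 35136*exp(2*p) - 96768*exp(p) + 110592)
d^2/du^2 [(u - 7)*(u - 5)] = 2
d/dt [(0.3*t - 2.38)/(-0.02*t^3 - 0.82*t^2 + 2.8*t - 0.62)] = (0.012*t^3 + 0.1032*t^2 - 3.9032*t + 6.478)/(0.0004*t^6 + 0.0328*t^5 + 0.5604*t^4 - 4.5672*t^3 + 8.8568*t^2 - 3.472*t + 0.3844)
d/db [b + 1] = 1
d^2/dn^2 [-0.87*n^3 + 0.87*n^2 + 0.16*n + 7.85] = 1.74 - 5.22*n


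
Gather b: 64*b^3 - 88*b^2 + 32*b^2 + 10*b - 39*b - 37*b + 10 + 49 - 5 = 64*b^3 - 56*b^2 - 66*b + 54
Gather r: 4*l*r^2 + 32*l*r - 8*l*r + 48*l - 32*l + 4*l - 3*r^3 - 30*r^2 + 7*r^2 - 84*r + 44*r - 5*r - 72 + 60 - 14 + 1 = 20*l - 3*r^3 + r^2*(4*l - 23) + r*(24*l - 45) - 25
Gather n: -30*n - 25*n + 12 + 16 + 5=33 - 55*n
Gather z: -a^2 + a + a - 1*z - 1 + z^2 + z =-a^2 + 2*a + z^2 - 1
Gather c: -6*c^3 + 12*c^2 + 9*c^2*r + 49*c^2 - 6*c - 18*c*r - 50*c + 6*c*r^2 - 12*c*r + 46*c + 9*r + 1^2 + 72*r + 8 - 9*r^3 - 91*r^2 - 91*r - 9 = -6*c^3 + c^2*(9*r + 61) + c*(6*r^2 - 30*r - 10) - 9*r^3 - 91*r^2 - 10*r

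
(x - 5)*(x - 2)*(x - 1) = x^3 - 8*x^2 + 17*x - 10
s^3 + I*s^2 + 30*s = s*(s - 5*I)*(s + 6*I)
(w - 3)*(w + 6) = w^2 + 3*w - 18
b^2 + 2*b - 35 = (b - 5)*(b + 7)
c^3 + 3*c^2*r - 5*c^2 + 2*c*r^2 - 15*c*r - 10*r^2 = (c - 5)*(c + r)*(c + 2*r)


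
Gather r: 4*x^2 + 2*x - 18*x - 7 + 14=4*x^2 - 16*x + 7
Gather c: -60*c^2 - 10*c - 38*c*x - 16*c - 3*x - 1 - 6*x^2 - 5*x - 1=-60*c^2 + c*(-38*x - 26) - 6*x^2 - 8*x - 2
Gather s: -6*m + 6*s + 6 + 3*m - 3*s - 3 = -3*m + 3*s + 3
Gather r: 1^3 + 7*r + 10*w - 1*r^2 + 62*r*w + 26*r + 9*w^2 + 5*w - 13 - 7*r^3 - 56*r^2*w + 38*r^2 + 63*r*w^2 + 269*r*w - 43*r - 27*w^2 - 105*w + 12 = -7*r^3 + r^2*(37 - 56*w) + r*(63*w^2 + 331*w - 10) - 18*w^2 - 90*w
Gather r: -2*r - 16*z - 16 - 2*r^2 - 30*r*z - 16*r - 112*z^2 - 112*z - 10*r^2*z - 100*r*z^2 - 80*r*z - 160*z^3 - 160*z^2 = r^2*(-10*z - 2) + r*(-100*z^2 - 110*z - 18) - 160*z^3 - 272*z^2 - 128*z - 16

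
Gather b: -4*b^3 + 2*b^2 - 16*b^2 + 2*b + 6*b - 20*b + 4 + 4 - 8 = -4*b^3 - 14*b^2 - 12*b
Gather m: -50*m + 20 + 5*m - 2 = 18 - 45*m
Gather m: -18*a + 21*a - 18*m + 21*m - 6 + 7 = 3*a + 3*m + 1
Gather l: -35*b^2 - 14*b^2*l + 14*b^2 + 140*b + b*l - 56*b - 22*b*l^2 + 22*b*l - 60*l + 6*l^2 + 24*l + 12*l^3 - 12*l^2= -21*b^2 + 84*b + 12*l^3 + l^2*(-22*b - 6) + l*(-14*b^2 + 23*b - 36)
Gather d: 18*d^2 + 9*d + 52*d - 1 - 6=18*d^2 + 61*d - 7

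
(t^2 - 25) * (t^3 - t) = t^5 - 26*t^3 + 25*t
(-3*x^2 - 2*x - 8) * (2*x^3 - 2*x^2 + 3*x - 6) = -6*x^5 + 2*x^4 - 21*x^3 + 28*x^2 - 12*x + 48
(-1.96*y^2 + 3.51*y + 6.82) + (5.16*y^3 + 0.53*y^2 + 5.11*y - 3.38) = 5.16*y^3 - 1.43*y^2 + 8.62*y + 3.44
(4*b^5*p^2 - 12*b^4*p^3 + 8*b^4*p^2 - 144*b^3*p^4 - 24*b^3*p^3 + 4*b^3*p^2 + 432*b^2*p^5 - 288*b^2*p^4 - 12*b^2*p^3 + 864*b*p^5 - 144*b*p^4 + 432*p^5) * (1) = 4*b^5*p^2 - 12*b^4*p^3 + 8*b^4*p^2 - 144*b^3*p^4 - 24*b^3*p^3 + 4*b^3*p^2 + 432*b^2*p^5 - 288*b^2*p^4 - 12*b^2*p^3 + 864*b*p^5 - 144*b*p^4 + 432*p^5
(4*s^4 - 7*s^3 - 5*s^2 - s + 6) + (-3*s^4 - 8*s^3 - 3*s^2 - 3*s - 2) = s^4 - 15*s^3 - 8*s^2 - 4*s + 4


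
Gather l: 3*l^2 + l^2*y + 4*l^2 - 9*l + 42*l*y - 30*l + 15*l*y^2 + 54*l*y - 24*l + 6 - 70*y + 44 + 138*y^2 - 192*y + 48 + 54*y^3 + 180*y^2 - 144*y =l^2*(y + 7) + l*(15*y^2 + 96*y - 63) + 54*y^3 + 318*y^2 - 406*y + 98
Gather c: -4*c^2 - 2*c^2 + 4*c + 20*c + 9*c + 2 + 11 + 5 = -6*c^2 + 33*c + 18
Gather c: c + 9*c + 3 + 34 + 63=10*c + 100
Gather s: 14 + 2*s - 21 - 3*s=-s - 7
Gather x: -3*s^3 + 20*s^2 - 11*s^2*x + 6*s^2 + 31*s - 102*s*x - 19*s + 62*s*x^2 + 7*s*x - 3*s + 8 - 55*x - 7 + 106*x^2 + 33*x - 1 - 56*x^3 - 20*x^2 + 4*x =-3*s^3 + 26*s^2 + 9*s - 56*x^3 + x^2*(62*s + 86) + x*(-11*s^2 - 95*s - 18)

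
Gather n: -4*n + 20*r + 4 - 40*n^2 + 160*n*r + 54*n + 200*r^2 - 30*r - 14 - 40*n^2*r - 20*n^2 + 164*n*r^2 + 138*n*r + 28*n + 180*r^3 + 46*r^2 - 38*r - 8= n^2*(-40*r - 60) + n*(164*r^2 + 298*r + 78) + 180*r^3 + 246*r^2 - 48*r - 18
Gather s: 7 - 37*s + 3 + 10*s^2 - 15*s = 10*s^2 - 52*s + 10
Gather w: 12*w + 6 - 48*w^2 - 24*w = -48*w^2 - 12*w + 6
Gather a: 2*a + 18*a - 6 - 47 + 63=20*a + 10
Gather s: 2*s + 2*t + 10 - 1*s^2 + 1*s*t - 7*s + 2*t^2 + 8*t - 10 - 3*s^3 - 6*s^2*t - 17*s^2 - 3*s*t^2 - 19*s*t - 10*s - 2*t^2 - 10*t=-3*s^3 + s^2*(-6*t - 18) + s*(-3*t^2 - 18*t - 15)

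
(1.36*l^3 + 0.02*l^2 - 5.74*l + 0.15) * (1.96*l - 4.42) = 2.6656*l^4 - 5.972*l^3 - 11.3388*l^2 + 25.6648*l - 0.663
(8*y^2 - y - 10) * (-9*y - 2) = -72*y^3 - 7*y^2 + 92*y + 20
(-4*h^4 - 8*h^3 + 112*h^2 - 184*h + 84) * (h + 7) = -4*h^5 - 36*h^4 + 56*h^3 + 600*h^2 - 1204*h + 588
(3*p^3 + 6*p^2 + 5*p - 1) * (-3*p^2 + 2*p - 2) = -9*p^5 - 12*p^4 - 9*p^3 + p^2 - 12*p + 2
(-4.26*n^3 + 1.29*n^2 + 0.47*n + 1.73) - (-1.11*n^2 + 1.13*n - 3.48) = -4.26*n^3 + 2.4*n^2 - 0.66*n + 5.21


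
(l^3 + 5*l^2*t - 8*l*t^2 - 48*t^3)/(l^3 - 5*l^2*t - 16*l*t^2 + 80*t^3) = (l^2 + l*t - 12*t^2)/(l^2 - 9*l*t + 20*t^2)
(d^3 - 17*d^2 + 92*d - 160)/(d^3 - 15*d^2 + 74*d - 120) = (d - 8)/(d - 6)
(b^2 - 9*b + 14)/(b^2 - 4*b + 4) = (b - 7)/(b - 2)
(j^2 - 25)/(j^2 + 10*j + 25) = (j - 5)/(j + 5)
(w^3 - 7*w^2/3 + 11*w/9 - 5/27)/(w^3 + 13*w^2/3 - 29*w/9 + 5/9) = (w - 5/3)/(w + 5)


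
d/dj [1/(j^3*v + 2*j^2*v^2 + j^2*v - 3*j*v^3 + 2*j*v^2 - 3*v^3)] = (-3*j^2 - 4*j*v - 2*j + 3*v^2 - 2*v)/(v*(j^3 + 2*j^2*v + j^2 - 3*j*v^2 + 2*j*v - 3*v^2)^2)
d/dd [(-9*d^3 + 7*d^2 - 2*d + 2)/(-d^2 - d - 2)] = 3*(3*d^4 + 6*d^3 + 15*d^2 - 8*d + 2)/(d^4 + 2*d^3 + 5*d^2 + 4*d + 4)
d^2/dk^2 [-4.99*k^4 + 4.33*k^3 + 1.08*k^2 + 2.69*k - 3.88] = -59.88*k^2 + 25.98*k + 2.16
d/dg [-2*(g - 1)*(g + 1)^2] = 2*(1 - 3*g)*(g + 1)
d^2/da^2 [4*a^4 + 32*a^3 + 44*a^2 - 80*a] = 48*a^2 + 192*a + 88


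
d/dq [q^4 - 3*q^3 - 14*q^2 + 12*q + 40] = 4*q^3 - 9*q^2 - 28*q + 12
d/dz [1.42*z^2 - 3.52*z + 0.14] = 2.84*z - 3.52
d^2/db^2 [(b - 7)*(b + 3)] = 2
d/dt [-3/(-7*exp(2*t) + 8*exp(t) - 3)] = (24 - 42*exp(t))*exp(t)/(7*exp(2*t) - 8*exp(t) + 3)^2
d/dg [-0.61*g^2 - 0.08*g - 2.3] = -1.22*g - 0.08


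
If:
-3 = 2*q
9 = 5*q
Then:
No Solution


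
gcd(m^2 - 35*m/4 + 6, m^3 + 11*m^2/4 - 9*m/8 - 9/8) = m - 3/4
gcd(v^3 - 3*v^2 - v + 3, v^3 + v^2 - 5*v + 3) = v - 1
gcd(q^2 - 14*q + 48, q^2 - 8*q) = q - 8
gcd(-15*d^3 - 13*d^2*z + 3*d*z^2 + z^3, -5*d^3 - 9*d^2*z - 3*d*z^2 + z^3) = d + z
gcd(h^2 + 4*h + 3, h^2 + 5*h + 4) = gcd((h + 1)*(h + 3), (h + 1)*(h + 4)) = h + 1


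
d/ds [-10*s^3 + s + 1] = 1 - 30*s^2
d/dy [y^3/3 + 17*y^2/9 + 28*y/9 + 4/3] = y^2 + 34*y/9 + 28/9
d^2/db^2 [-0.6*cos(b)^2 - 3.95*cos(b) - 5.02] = 3.95*cos(b) + 1.2*cos(2*b)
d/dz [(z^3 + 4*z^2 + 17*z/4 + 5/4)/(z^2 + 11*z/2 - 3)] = (8*z^4 + 88*z^3 + 70*z^2 - 212*z - 157)/(2*(4*z^4 + 44*z^3 + 97*z^2 - 132*z + 36))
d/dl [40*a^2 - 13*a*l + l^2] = -13*a + 2*l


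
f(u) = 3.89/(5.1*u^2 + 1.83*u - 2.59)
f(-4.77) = 0.04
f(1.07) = 0.75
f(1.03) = 0.83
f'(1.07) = -1.83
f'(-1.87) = 0.48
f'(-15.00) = 0.00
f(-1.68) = 0.45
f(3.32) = 0.07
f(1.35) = 0.42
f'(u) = 3.89*(-10.2*u - 1.83)/(5.1*u^2 + 1.83*u - 2.59)^2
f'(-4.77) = 0.02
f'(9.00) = -0.00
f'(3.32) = -0.04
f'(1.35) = -0.72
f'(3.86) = -0.02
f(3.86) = 0.05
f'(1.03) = -2.17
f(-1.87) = 0.33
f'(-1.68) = 0.78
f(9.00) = 0.01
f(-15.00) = 0.00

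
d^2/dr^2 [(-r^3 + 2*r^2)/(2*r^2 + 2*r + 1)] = 2*(-10*r^3 - 18*r^2 - 3*r + 2)/(8*r^6 + 24*r^5 + 36*r^4 + 32*r^3 + 18*r^2 + 6*r + 1)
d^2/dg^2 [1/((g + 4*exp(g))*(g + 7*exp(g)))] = (-7*(g + 4*exp(g))^2*(g + 7*exp(g))*exp(g) + 2*(g + 4*exp(g))^2*(7*exp(g) + 1)^2 - 4*(g + 4*exp(g))*(g + 7*exp(g))^2*exp(g) + 2*(g + 4*exp(g))*(g + 7*exp(g))*(4*exp(g) + 1)*(7*exp(g) + 1) + 2*(g + 7*exp(g))^2*(4*exp(g) + 1)^2)/((g + 4*exp(g))^3*(g + 7*exp(g))^3)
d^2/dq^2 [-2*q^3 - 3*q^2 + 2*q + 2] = -12*q - 6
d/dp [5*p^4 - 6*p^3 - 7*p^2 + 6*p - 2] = 20*p^3 - 18*p^2 - 14*p + 6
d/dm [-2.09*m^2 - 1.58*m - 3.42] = -4.18*m - 1.58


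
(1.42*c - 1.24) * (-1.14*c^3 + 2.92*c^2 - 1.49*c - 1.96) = -1.6188*c^4 + 5.56*c^3 - 5.7366*c^2 - 0.9356*c + 2.4304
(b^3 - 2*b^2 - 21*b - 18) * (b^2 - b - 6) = b^5 - 3*b^4 - 25*b^3 + 15*b^2 + 144*b + 108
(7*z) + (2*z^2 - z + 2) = 2*z^2 + 6*z + 2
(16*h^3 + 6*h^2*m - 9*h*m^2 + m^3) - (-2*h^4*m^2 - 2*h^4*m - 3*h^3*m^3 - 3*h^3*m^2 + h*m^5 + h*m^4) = 2*h^4*m^2 + 2*h^4*m + 3*h^3*m^3 + 3*h^3*m^2 + 16*h^3 + 6*h^2*m - h*m^5 - h*m^4 - 9*h*m^2 + m^3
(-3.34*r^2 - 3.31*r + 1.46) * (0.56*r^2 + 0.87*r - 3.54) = -1.8704*r^4 - 4.7594*r^3 + 9.7615*r^2 + 12.9876*r - 5.1684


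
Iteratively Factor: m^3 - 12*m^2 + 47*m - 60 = (m - 4)*(m^2 - 8*m + 15) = (m - 5)*(m - 4)*(m - 3)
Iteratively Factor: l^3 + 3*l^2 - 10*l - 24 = (l + 4)*(l^2 - l - 6) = (l - 3)*(l + 4)*(l + 2)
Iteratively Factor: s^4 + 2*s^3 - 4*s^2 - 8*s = (s)*(s^3 + 2*s^2 - 4*s - 8) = s*(s - 2)*(s^2 + 4*s + 4) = s*(s - 2)*(s + 2)*(s + 2)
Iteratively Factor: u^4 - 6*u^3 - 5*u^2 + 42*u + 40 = (u + 2)*(u^3 - 8*u^2 + 11*u + 20) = (u - 4)*(u + 2)*(u^2 - 4*u - 5) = (u - 5)*(u - 4)*(u + 2)*(u + 1)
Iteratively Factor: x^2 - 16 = (x + 4)*(x - 4)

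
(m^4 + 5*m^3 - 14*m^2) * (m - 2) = m^5 + 3*m^4 - 24*m^3 + 28*m^2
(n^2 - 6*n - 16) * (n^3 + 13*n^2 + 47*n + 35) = n^5 + 7*n^4 - 47*n^3 - 455*n^2 - 962*n - 560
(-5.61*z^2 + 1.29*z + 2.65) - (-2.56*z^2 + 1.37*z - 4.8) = -3.05*z^2 - 0.0800000000000001*z + 7.45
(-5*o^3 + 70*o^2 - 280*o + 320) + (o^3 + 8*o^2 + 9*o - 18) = -4*o^3 + 78*o^2 - 271*o + 302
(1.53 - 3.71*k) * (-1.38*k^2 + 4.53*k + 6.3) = 5.1198*k^3 - 18.9177*k^2 - 16.4421*k + 9.639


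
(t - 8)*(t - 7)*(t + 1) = t^3 - 14*t^2 + 41*t + 56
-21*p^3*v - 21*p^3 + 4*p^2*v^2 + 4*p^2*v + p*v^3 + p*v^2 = (-3*p + v)*(7*p + v)*(p*v + p)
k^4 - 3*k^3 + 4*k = k*(k - 2)^2*(k + 1)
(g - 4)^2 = g^2 - 8*g + 16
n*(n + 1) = n^2 + n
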